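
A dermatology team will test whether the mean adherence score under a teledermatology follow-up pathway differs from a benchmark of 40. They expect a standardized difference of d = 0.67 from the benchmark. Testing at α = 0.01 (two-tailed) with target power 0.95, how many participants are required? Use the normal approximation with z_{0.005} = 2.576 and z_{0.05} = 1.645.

n = 40

For a one-sample test: n = ((z_{α/2} + z_β) / d)².
z_{α/2} + z_β = 2.576 + 1.645 = 4.221.
n = (4.221 / 0.67)² = 6.300² = 39.69.
Round up.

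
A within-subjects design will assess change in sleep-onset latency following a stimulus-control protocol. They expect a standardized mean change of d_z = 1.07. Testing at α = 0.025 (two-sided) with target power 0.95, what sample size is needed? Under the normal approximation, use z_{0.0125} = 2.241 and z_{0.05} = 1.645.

For a paired (one-sample on differences) test: n = ((z_{α/2} + z_β) / d)².
z_{α/2} + z_β = 2.241 + 1.645 = 3.886.
n = (3.886 / 1.07)² = 3.632² = 13.19.
Round up.

n = 14 pairs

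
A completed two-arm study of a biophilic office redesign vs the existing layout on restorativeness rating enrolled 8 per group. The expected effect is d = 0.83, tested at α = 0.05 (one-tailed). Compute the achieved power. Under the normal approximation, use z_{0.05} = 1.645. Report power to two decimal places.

power ≈ 0.51

For two equal groups, power = Φ(d·√(n/2) − z_{α}).
d·√(n/2) = 0.83 × √(8/2) = 0.83 × 2.000 = 1.660.
z_β = 1.660 − 1.645 = 0.015.
Power = Φ(0.015) = 0.506.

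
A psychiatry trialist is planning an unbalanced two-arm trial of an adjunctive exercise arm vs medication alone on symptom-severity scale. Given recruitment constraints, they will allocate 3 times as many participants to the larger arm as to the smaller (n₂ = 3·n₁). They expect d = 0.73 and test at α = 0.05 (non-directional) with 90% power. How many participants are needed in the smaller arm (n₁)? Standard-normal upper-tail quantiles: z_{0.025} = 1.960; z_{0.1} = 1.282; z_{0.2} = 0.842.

With allocation ratio k = n₂/n₁ = 3, Var(x̄₁−x̄₂) = σ²(1/n₁ + 1/(k·n₁)) = σ²·(k+1)/(k·n₁).
So n₁ = (1 + 1/k)·((z_{α/2} + z_β)/d)² = 1.333 × (3.242/0.73)².
n₁ = 1.333 × 19.72 = 26.3.
Round up: n₁ = 27, giving n₂ = 3 × 27 = 81.

n₁ = 27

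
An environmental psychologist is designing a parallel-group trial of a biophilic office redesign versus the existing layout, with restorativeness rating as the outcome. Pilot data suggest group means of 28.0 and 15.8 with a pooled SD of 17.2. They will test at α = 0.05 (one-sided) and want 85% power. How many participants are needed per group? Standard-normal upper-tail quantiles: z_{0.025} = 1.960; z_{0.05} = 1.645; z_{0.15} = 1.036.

Cohen's d = |M₁ − M₂| / SD_pooled = |28.0 − 15.8| / 17.2 = 12.2 / 17.2 = 0.709.
For two independent groups with equal n: n = 2·((z_{α} + z_β) / d)².
z_{α} + z_β = 1.645 + 1.036 = 2.681.
n = 2 × (2.681 / 0.709)² = 2 × 3.781² = 2 × 14.30 = 28.6.
Round up to the next whole participant.

n = 29 per group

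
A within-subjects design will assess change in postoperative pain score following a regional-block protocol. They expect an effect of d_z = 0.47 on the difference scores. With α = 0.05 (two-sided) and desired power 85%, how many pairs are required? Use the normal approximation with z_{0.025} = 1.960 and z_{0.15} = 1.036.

For a paired (one-sample on differences) test: n = ((z_{α/2} + z_β) / d)².
z_{α/2} + z_β = 1.960 + 1.036 = 2.996.
n = (2.996 / 0.47)² = 6.374² = 40.63.
Round up.

n = 41 pairs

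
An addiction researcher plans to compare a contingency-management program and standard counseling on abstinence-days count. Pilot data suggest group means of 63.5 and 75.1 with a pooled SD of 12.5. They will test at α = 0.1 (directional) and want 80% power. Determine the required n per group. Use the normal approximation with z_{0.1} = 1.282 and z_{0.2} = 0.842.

n = 11 per group

Cohen's d = |M₁ − M₂| / SD_pooled = |63.5 − 75.1| / 12.5 = 11.6 / 12.5 = 0.928.
For two independent groups with equal n: n = 2·((z_{α} + z_β) / d)².
z_{α} + z_β = 1.282 + 0.842 = 2.124.
n = 2 × (2.124 / 0.928)² = 2 × 2.289² = 2 × 5.24 = 10.5.
Round up to the next whole participant.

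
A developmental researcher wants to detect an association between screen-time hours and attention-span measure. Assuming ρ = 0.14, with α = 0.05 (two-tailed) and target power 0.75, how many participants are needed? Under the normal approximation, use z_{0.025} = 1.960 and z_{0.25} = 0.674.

n = 353

Fisher's z: C = ½·ln((1+r)/(1−r)) = ½·ln(1.3256) = 0.1409.
n = ((z_{α/2} + z_β)/C)² + 3.
(1.960 + 0.674) / 0.1409 = 2.634 / 0.1409 = 18.694.
n = 18.694² + 3 = 349.47 + 3 = 352.5.
Round up.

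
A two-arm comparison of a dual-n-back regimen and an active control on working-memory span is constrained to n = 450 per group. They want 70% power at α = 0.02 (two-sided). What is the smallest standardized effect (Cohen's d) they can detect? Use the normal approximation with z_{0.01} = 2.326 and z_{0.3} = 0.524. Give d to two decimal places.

For two independent groups of n = 450 each: d_min = (z_{α/2} + z_β)·√(2/n).
z-sum = 2.326 + 0.524 = 2.850.
d_min = 2.850 × √(2/450) = 2.850 × 0.0667 = 0.190.

d_min ≈ 0.19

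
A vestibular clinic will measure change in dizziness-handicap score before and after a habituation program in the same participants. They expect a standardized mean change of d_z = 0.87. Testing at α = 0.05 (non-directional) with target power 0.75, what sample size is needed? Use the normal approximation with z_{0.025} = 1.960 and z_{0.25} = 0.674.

For a paired (one-sample on differences) test: n = ((z_{α/2} + z_β) / d)².
z_{α/2} + z_β = 1.960 + 0.674 = 2.634.
n = (2.634 / 0.87)² = 3.028² = 9.17.
Round up.

n = 10 pairs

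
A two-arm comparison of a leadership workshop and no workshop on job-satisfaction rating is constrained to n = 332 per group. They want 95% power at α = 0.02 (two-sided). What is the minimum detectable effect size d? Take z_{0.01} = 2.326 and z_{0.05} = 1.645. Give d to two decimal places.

d_min ≈ 0.31

For two independent groups of n = 332 each: d_min = (z_{α/2} + z_β)·√(2/n).
z-sum = 2.326 + 1.645 = 3.971.
d_min = 3.971 × √(2/332) = 3.971 × 0.0776 = 0.308.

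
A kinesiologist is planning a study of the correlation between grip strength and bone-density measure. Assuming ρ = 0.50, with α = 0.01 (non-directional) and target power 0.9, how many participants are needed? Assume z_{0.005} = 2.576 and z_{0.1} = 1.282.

n = 53

Fisher's z: C = ½·ln((1+r)/(1−r)) = ½·ln(3.0000) = 0.5493.
n = ((z_{α/2} + z_β)/C)² + 3.
(2.576 + 1.282) / 0.5493 = 3.858 / 0.5493 = 7.023.
n = 7.023² + 3 = 49.33 + 3 = 52.3.
Round up.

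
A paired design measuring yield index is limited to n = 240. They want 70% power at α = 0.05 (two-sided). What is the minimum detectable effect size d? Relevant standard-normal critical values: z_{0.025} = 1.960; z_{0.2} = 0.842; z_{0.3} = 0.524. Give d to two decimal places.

For a single sample (or paired design) of n = 240: d_min = (z_{α/2} + z_β)/√n.
z-sum = 1.960 + 0.524 = 2.484.
d_min = 2.484 / √240 = 2.484 / 15.492 = 0.160.

d_min ≈ 0.16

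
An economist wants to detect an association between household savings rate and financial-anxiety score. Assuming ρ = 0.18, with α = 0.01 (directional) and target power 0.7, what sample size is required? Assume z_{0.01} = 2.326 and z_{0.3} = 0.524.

Fisher's z: C = ½·ln((1+r)/(1−r)) = ½·ln(1.4390) = 0.1820.
n = ((z_{α} + z_β)/C)² + 3.
(2.326 + 0.524) / 0.1820 = 2.850 / 0.1820 = 15.659.
n = 15.659² + 3 = 245.21 + 3 = 248.2.
Round up.

n = 249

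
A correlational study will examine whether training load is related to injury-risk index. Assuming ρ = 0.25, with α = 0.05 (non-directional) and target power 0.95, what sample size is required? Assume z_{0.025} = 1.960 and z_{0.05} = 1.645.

n = 203

Fisher's z: C = ½·ln((1+r)/(1−r)) = ½·ln(1.6667) = 0.2554.
n = ((z_{α/2} + z_β)/C)² + 3.
(1.960 + 1.645) / 0.2554 = 3.605 / 0.2554 = 14.115.
n = 14.115² + 3 = 199.24 + 3 = 202.2.
Round up.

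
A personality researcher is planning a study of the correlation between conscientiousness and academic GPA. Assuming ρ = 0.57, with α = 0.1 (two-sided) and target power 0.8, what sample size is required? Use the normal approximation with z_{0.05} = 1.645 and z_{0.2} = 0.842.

n = 18

Fisher's z: C = ½·ln((1+r)/(1−r)) = ½·ln(3.6512) = 0.6475.
n = ((z_{α/2} + z_β)/C)² + 3.
(1.645 + 0.842) / 0.6475 = 2.487 / 0.6475 = 3.841.
n = 3.841² + 3 = 14.75 + 3 = 17.8.
Round up.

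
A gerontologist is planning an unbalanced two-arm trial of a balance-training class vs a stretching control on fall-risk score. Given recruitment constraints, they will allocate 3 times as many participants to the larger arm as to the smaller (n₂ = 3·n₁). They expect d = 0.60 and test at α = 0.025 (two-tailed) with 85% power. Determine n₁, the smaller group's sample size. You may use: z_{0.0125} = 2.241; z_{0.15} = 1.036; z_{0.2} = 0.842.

n₁ = 40

With allocation ratio k = n₂/n₁ = 3, Var(x̄₁−x̄₂) = σ²(1/n₁ + 1/(k·n₁)) = σ²·(k+1)/(k·n₁).
So n₁ = (1 + 1/k)·((z_{α/2} + z_β)/d)² = 1.333 × (3.277/0.60)².
n₁ = 1.333 × 29.83 = 39.8.
Round up: n₁ = 40, giving n₂ = 3 × 40 = 120.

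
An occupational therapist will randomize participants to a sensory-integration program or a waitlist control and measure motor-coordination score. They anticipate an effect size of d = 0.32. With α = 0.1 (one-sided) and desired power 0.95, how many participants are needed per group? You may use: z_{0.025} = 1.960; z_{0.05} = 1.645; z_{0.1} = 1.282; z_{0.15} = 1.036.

n = 168 per group

For two independent groups with equal n: n = 2·((z_{α} + z_β) / d)².
z_{α} + z_β = 1.282 + 1.645 = 2.927.
n = 2 × (2.927 / 0.32)² = 2 × 9.147² = 2 × 83.67 = 167.3.
Round up to the next whole participant.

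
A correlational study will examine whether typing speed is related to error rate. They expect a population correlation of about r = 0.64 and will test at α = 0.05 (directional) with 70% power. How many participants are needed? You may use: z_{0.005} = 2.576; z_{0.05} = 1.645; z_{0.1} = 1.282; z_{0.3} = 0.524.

Fisher's z: C = ½·ln((1+r)/(1−r)) = ½·ln(4.5556) = 0.7582.
n = ((z_{α} + z_β)/C)² + 3.
(1.645 + 0.524) / 0.7582 = 2.169 / 0.7582 = 2.861.
n = 2.861² + 3 = 8.18 + 3 = 11.2.
Round up.

n = 12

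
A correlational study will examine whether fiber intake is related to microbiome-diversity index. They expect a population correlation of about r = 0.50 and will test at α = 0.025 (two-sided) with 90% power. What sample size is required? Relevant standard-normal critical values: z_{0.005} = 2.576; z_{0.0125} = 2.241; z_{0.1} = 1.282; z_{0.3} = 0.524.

n = 45

Fisher's z: C = ½·ln((1+r)/(1−r)) = ½·ln(3.0000) = 0.5493.
n = ((z_{α/2} + z_β)/C)² + 3.
(2.241 + 1.282) / 0.5493 = 3.523 / 0.5493 = 6.414.
n = 6.414² + 3 = 41.13 + 3 = 44.1.
Round up.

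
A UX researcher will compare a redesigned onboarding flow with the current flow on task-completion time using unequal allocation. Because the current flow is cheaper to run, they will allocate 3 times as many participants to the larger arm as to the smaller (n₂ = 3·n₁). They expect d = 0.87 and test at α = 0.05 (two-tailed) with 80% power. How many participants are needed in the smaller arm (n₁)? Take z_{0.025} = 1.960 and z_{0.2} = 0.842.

n₁ = 14

With allocation ratio k = n₂/n₁ = 3, Var(x̄₁−x̄₂) = σ²(1/n₁ + 1/(k·n₁)) = σ²·(k+1)/(k·n₁).
So n₁ = (1 + 1/k)·((z_{α/2} + z_β)/d)² = 1.333 × (2.802/0.87)².
n₁ = 1.333 × 10.37 = 13.8.
Round up: n₁ = 14, giving n₂ = 3 × 14 = 42.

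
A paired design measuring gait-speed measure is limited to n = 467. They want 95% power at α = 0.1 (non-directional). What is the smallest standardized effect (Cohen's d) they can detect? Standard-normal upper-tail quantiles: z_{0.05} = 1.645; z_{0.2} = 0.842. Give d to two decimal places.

For a single sample (or paired design) of n = 467: d_min = (z_{α/2} + z_β)/√n.
z-sum = 1.645 + 1.645 = 3.290.
d_min = 3.290 / √467 = 3.290 / 21.610 = 0.152.

d_min ≈ 0.15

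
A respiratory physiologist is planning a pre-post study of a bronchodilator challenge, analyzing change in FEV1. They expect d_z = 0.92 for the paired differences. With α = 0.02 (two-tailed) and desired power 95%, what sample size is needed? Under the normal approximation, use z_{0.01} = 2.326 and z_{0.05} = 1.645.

For a paired (one-sample on differences) test: n = ((z_{α/2} + z_β) / d)².
z_{α/2} + z_β = 2.326 + 1.645 = 3.971.
n = (3.971 / 0.92)² = 4.316² = 18.63.
Round up.

n = 19 pairs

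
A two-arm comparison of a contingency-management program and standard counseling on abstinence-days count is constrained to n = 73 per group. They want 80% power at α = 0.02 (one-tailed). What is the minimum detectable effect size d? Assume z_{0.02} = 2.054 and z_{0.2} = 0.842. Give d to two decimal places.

For two independent groups of n = 73 each: d_min = (z_{α} + z_β)·√(2/n).
z-sum = 2.054 + 0.842 = 2.896.
d_min = 2.896 × √(2/73) = 2.896 × 0.1655 = 0.479.

d_min ≈ 0.48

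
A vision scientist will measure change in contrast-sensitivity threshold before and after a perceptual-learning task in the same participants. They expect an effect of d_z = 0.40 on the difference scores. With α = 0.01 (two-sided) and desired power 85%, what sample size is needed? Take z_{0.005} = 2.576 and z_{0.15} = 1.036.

n = 82 pairs

For a paired (one-sample on differences) test: n = ((z_{α/2} + z_β) / d)².
z_{α/2} + z_β = 2.576 + 1.036 = 3.612.
n = (3.612 / 0.40)² = 9.030² = 81.54.
Round up.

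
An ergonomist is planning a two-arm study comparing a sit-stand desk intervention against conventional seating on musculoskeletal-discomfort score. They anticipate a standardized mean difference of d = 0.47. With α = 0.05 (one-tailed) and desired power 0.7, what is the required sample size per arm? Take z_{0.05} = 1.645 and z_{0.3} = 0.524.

For two independent groups with equal n: n = 2·((z_{α} + z_β) / d)².
z_{α} + z_β = 1.645 + 0.524 = 2.169.
n = 2 × (2.169 / 0.47)² = 2 × 4.615² = 2 × 21.30 = 42.6.
Round up to the next whole participant.

n = 43 per group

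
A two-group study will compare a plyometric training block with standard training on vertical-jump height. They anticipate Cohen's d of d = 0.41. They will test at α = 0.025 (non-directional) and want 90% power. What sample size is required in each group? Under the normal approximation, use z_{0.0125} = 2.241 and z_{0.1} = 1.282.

For two independent groups with equal n: n = 2·((z_{α/2} + z_β) / d)².
z_{α/2} + z_β = 2.241 + 1.282 = 3.523.
n = 2 × (3.523 / 0.41)² = 2 × 8.593² = 2 × 73.83 = 147.7.
Round up to the next whole participant.

n = 148 per group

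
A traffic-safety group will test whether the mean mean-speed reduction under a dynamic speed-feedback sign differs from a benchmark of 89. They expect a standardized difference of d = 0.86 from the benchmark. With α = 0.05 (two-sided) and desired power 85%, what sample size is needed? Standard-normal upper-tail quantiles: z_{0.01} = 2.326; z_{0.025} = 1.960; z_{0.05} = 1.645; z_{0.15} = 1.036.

For a one-sample test: n = ((z_{α/2} + z_β) / d)².
z_{α/2} + z_β = 1.960 + 1.036 = 2.996.
n = (2.996 / 0.86)² = 3.484² = 12.14.
Round up.

n = 13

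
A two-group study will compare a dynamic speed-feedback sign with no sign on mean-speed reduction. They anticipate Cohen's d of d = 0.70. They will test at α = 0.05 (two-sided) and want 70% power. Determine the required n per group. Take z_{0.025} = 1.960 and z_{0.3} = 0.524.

n = 26 per group

For two independent groups with equal n: n = 2·((z_{α/2} + z_β) / d)².
z_{α/2} + z_β = 1.960 + 0.524 = 2.484.
n = 2 × (2.484 / 0.70)² = 2 × 3.549² = 2 × 12.59 = 25.2.
Round up to the next whole participant.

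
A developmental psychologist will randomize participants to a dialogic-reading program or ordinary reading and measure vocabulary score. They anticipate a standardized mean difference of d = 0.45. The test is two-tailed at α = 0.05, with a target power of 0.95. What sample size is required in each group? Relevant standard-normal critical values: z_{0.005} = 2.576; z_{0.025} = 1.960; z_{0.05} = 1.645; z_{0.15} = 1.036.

n = 129 per group

For two independent groups with equal n: n = 2·((z_{α/2} + z_β) / d)².
z_{α/2} + z_β = 1.960 + 1.645 = 3.605.
n = 2 × (3.605 / 0.45)² = 2 × 8.011² = 2 × 64.18 = 128.4.
Round up to the next whole participant.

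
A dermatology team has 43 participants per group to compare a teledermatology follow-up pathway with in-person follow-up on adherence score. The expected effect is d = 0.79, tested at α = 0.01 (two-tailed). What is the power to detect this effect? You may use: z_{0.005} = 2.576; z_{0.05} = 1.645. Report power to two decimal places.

power ≈ 0.86

For two equal groups, power = Φ(d·√(n/2) − z_{α/2}).
d·√(n/2) = 0.79 × √(43/2) = 0.79 × 4.637 = 3.663.
z_β = 3.663 − 2.576 = 1.087.
Power = Φ(1.087) = 0.861.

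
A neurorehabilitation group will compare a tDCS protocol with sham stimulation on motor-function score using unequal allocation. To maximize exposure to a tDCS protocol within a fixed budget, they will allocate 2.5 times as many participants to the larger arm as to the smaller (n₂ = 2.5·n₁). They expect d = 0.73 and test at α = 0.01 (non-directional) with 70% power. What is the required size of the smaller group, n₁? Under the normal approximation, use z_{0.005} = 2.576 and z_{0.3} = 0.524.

With allocation ratio k = n₂/n₁ = 2.5, Var(x̄₁−x̄₂) = σ²(1/n₁ + 1/(k·n₁)) = σ²·(k+1)/(k·n₁).
So n₁ = (1 + 1/k)·((z_{α/2} + z_β)/d)² = 1.400 × (3.100/0.73)².
n₁ = 1.400 × 18.03 = 25.2.
Round up: n₁ = 26, giving n₂ = 2.5 × 26 = 65.

n₁ = 26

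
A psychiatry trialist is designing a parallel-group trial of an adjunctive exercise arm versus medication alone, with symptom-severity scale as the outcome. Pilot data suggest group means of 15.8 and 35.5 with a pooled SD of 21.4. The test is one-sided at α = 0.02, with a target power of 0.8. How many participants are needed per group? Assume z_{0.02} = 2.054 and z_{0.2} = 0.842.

Cohen's d = |M₁ − M₂| / SD_pooled = |15.8 − 35.5| / 21.4 = 19.7 / 21.4 = 0.921.
For two independent groups with equal n: n = 2·((z_{α} + z_β) / d)².
z_{α} + z_β = 2.054 + 0.842 = 2.896.
n = 2 × (2.896 / 0.921)² = 2 × 3.144² = 2 × 9.89 = 19.8.
Round up to the next whole participant.

n = 20 per group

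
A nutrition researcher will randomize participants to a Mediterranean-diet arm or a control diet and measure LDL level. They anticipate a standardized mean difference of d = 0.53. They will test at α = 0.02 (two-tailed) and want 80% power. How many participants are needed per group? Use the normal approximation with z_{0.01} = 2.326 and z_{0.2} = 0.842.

n = 72 per group

For two independent groups with equal n: n = 2·((z_{α/2} + z_β) / d)².
z_{α/2} + z_β = 2.326 + 0.842 = 3.168.
n = 2 × (3.168 / 0.53)² = 2 × 5.977² = 2 × 35.73 = 71.5.
Round up to the next whole participant.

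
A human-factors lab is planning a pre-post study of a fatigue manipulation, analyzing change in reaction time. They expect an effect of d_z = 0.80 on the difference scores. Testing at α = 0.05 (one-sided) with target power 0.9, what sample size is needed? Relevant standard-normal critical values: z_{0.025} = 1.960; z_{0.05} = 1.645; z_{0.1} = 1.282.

For a paired (one-sample on differences) test: n = ((z_{α} + z_β) / d)².
z_{α} + z_β = 1.645 + 1.282 = 2.927.
n = (2.927 / 0.80)² = 3.659² = 13.39.
Round up.

n = 14 pairs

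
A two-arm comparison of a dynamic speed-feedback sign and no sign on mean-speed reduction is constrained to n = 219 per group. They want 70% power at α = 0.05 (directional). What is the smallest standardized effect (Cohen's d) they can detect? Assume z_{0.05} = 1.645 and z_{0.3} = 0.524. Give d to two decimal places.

For two independent groups of n = 219 each: d_min = (z_{α} + z_β)·√(2/n).
z-sum = 1.645 + 0.524 = 2.169.
d_min = 2.169 × √(2/219) = 2.169 × 0.0956 = 0.207.

d_min ≈ 0.21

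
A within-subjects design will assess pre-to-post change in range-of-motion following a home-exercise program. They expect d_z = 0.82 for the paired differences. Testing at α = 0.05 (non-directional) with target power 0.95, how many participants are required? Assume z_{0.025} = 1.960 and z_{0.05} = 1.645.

For a paired (one-sample on differences) test: n = ((z_{α/2} + z_β) / d)².
z_{α/2} + z_β = 1.960 + 1.645 = 3.605.
n = (3.605 / 0.82)² = 4.396² = 19.33.
Round up.

n = 20 pairs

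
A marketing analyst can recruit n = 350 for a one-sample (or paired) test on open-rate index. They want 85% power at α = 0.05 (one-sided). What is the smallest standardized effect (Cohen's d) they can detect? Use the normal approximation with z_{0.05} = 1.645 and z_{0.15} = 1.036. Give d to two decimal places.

For a single sample (or paired design) of n = 350: d_min = (z_{α} + z_β)/√n.
z-sum = 1.645 + 1.036 = 2.681.
d_min = 2.681 / √350 = 2.681 / 18.708 = 0.143.

d_min ≈ 0.14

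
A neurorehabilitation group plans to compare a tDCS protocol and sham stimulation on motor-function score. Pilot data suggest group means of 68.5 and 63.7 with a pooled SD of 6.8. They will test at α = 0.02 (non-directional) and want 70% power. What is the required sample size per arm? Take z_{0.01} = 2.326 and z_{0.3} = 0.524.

n = 33 per group

Cohen's d = |M₁ − M₂| / SD_pooled = |68.5 − 63.7| / 6.8 = 4.8 / 6.8 = 0.706.
For two independent groups with equal n: n = 2·((z_{α/2} + z_β) / d)².
z_{α/2} + z_β = 2.326 + 0.524 = 2.850.
n = 2 × (2.850 / 0.706)² = 2 × 4.037² = 2 × 16.30 = 32.6.
Round up to the next whole participant.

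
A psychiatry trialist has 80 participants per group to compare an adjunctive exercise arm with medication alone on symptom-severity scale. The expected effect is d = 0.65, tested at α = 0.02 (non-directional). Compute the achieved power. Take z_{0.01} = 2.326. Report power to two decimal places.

power ≈ 0.96

For two equal groups, power = Φ(d·√(n/2) − z_{α/2}).
d·√(n/2) = 0.65 × √(80/2) = 0.65 × 6.325 = 4.111.
z_β = 4.111 − 2.326 = 1.785.
Power = Φ(1.785) = 0.963.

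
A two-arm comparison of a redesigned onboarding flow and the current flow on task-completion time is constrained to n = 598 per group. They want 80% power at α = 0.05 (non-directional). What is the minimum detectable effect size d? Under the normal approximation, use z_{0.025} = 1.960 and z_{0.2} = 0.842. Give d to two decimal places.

d_min ≈ 0.16

For two independent groups of n = 598 each: d_min = (z_{α/2} + z_β)·√(2/n).
z-sum = 1.960 + 0.842 = 2.802.
d_min = 2.802 × √(2/598) = 2.802 × 0.0578 = 0.162.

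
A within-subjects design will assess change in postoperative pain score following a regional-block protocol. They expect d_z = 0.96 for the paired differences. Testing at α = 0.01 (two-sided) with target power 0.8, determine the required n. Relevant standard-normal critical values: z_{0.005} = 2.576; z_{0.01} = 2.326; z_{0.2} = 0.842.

n = 13 pairs

For a paired (one-sample on differences) test: n = ((z_{α/2} + z_β) / d)².
z_{α/2} + z_β = 2.576 + 0.842 = 3.418.
n = (3.418 / 0.96)² = 3.560² = 12.68.
Round up.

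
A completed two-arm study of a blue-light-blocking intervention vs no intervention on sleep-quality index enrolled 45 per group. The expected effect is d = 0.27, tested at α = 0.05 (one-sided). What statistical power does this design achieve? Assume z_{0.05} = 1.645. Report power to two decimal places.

power ≈ 0.36

For two equal groups, power = Φ(d·√(n/2) − z_{α}).
d·√(n/2) = 0.27 × √(45/2) = 0.27 × 4.743 = 1.281.
z_β = 1.281 − 1.645 = -0.364.
Power = Φ(-0.364) = 0.358.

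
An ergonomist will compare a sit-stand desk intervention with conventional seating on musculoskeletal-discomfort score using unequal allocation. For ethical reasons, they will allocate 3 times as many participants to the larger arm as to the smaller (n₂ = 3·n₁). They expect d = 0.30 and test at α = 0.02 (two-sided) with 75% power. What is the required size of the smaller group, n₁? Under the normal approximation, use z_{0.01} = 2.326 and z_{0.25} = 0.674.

n₁ = 134

With allocation ratio k = n₂/n₁ = 3, Var(x̄₁−x̄₂) = σ²(1/n₁ + 1/(k·n₁)) = σ²·(k+1)/(k·n₁).
So n₁ = (1 + 1/k)·((z_{α/2} + z_β)/d)² = 1.333 × (3.000/0.30)².
n₁ = 1.333 × 100.00 = 133.3.
Round up: n₁ = 134, giving n₂ = 3 × 134 = 402.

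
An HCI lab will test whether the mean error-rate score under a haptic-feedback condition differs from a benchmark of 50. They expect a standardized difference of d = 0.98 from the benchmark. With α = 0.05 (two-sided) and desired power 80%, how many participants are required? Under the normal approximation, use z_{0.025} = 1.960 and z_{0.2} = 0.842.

For a one-sample test: n = ((z_{α/2} + z_β) / d)².
z_{α/2} + z_β = 1.960 + 0.842 = 2.802.
n = (2.802 / 0.98)² = 2.859² = 8.17.
Round up.

n = 9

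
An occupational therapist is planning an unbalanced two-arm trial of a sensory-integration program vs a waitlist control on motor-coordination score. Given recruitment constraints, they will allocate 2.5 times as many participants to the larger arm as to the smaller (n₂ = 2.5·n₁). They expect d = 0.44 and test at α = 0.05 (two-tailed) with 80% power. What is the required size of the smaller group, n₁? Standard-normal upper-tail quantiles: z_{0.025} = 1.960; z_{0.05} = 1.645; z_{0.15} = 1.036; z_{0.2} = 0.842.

With allocation ratio k = n₂/n₁ = 2.5, Var(x̄₁−x̄₂) = σ²(1/n₁ + 1/(k·n₁)) = σ²·(k+1)/(k·n₁).
So n₁ = (1 + 1/k)·((z_{α/2} + z_β)/d)² = 1.400 × (2.802/0.44)².
n₁ = 1.400 × 40.55 = 56.8.
Round up: n₁ = 57, giving n₂ = ⌈2.5 × 57⌉ = ⌈142.5⌉ = 143.

n₁ = 57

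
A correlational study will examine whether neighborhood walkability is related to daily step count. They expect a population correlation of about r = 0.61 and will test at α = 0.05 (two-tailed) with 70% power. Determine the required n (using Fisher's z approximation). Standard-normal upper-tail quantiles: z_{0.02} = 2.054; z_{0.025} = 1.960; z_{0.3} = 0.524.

Fisher's z: C = ½·ln((1+r)/(1−r)) = ½·ln(4.1282) = 0.7089.
n = ((z_{α/2} + z_β)/C)² + 3.
(1.960 + 0.524) / 0.7089 = 2.484 / 0.7089 = 3.504.
n = 3.504² + 3 = 12.28 + 3 = 15.3.
Round up.

n = 16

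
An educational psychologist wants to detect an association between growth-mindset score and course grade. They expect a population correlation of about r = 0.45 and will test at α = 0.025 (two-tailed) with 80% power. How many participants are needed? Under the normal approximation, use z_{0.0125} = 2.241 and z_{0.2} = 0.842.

n = 44

Fisher's z: C = ½·ln((1+r)/(1−r)) = ½·ln(2.6364) = 0.4847.
n = ((z_{α/2} + z_β)/C)² + 3.
(2.241 + 0.842) / 0.4847 = 3.083 / 0.4847 = 6.361.
n = 6.361² + 3 = 40.46 + 3 = 43.5.
Round up.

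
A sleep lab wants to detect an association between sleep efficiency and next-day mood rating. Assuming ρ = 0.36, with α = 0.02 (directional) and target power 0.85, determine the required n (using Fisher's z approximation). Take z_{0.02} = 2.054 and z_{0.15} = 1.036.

Fisher's z: C = ½·ln((1+r)/(1−r)) = ½·ln(2.1250) = 0.3769.
n = ((z_{α} + z_β)/C)² + 3.
(2.054 + 1.036) / 0.3769 = 3.090 / 0.3769 = 8.198.
n = 8.198² + 3 = 67.21 + 3 = 70.2.
Round up.

n = 71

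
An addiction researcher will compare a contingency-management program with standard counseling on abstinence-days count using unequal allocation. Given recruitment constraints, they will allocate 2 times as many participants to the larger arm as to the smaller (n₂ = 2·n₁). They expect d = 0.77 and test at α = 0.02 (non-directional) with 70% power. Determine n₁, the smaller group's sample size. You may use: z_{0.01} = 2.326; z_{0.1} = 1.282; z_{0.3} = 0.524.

With allocation ratio k = n₂/n₁ = 2, Var(x̄₁−x̄₂) = σ²(1/n₁ + 1/(k·n₁)) = σ²·(k+1)/(k·n₁).
So n₁ = (1 + 1/k)·((z_{α/2} + z_β)/d)² = 1.500 × (2.850/0.77)².
n₁ = 1.500 × 13.70 = 20.5.
Round up: n₁ = 21, giving n₂ = 2 × 21 = 42.

n₁ = 21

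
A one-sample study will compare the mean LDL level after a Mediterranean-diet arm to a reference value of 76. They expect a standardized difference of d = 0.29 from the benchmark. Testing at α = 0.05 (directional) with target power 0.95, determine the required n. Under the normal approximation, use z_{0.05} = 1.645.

n = 129

For a one-sample test: n = ((z_{α} + z_β) / d)².
z_{α} + z_β = 1.645 + 1.645 = 3.290.
n = (3.290 / 0.29)² = 11.345² = 128.71.
Round up.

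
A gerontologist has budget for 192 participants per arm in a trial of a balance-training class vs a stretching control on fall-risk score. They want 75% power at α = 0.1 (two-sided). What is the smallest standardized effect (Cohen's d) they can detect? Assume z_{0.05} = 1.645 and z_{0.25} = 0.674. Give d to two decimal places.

For two independent groups of n = 192 each: d_min = (z_{α/2} + z_β)·√(2/n).
z-sum = 1.645 + 0.674 = 2.319.
d_min = 2.319 × √(2/192) = 2.319 × 0.1021 = 0.237.

d_min ≈ 0.24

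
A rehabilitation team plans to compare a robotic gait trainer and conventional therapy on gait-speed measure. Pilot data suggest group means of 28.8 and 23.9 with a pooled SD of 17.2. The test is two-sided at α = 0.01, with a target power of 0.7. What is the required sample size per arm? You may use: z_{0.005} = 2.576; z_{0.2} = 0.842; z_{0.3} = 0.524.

Cohen's d = |M₁ − M₂| / SD_pooled = |28.8 − 23.9| / 17.2 = 4.9 / 17.2 = 0.285.
For two independent groups with equal n: n = 2·((z_{α/2} + z_β) / d)².
z_{α/2} + z_β = 2.576 + 0.524 = 3.100.
n = 2 × (3.100 / 0.285)² = 2 × 10.877² = 2 × 118.31 = 236.6.
Round up to the next whole participant.

n = 237 per group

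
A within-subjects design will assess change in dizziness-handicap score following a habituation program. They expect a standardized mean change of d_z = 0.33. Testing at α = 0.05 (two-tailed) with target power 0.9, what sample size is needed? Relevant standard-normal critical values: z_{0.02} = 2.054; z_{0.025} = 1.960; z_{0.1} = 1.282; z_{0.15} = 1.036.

For a paired (one-sample on differences) test: n = ((z_{α/2} + z_β) / d)².
z_{α/2} + z_β = 1.960 + 1.282 = 3.242.
n = (3.242 / 0.33)² = 9.824² = 96.52.
Round up.

n = 97 pairs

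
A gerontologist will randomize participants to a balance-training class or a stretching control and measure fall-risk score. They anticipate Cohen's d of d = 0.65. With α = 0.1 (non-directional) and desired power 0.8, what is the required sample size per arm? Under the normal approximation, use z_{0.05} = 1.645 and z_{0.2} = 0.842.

For two independent groups with equal n: n = 2·((z_{α/2} + z_β) / d)².
z_{α/2} + z_β = 1.645 + 0.842 = 2.487.
n = 2 × (2.487 / 0.65)² = 2 × 3.826² = 2 × 14.64 = 29.3.
Round up to the next whole participant.

n = 30 per group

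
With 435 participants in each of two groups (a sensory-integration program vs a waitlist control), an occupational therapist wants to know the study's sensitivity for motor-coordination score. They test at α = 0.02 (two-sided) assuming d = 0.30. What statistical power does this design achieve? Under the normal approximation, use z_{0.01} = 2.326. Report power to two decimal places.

For two equal groups, power = Φ(d·√(n/2) − z_{α/2}).
d·√(n/2) = 0.30 × √(435/2) = 0.30 × 14.748 = 4.424.
z_β = 4.424 − 2.326 = 2.098.
Power = Φ(2.098) = 0.982.

power ≈ 0.98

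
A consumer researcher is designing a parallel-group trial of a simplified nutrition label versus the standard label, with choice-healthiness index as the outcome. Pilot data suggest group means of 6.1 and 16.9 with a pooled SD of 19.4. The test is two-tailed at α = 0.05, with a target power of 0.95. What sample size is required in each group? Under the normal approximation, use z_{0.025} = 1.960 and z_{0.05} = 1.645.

n = 84 per group

Cohen's d = |M₁ − M₂| / SD_pooled = |6.1 − 16.9| / 19.4 = 10.8 / 19.4 = 0.557.
For two independent groups with equal n: n = 2·((z_{α/2} + z_β) / d)².
z_{α/2} + z_β = 1.960 + 1.645 = 3.605.
n = 2 × (3.605 / 0.557)² = 2 × 6.472² = 2 × 41.89 = 83.8.
Round up to the next whole participant.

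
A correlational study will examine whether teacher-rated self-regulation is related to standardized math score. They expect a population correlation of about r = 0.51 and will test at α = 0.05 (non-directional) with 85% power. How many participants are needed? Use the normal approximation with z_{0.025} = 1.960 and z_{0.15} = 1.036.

Fisher's z: C = ½·ln((1+r)/(1−r)) = ½·ln(3.0816) = 0.5627.
n = ((z_{α/2} + z_β)/C)² + 3.
(1.960 + 1.036) / 0.5627 = 2.996 / 0.5627 = 5.324.
n = 5.324² + 3 = 28.35 + 3 = 31.3.
Round up.

n = 32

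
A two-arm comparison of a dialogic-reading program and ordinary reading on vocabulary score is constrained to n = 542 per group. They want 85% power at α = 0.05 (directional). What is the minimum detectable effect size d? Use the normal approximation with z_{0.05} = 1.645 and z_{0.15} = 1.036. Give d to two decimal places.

For two independent groups of n = 542 each: d_min = (z_{α} + z_β)·√(2/n).
z-sum = 1.645 + 1.036 = 2.681.
d_min = 2.681 × √(2/542) = 2.681 × 0.0607 = 0.163.

d_min ≈ 0.16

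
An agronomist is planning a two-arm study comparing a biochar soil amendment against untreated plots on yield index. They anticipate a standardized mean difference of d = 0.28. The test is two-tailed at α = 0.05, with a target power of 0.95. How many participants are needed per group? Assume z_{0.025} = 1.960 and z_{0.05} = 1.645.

n = 332 per group

For two independent groups with equal n: n = 2·((z_{α/2} + z_β) / d)².
z_{α/2} + z_β = 1.960 + 1.645 = 3.605.
n = 2 × (3.605 / 0.28)² = 2 × 12.875² = 2 × 165.77 = 331.5.
Round up to the next whole participant.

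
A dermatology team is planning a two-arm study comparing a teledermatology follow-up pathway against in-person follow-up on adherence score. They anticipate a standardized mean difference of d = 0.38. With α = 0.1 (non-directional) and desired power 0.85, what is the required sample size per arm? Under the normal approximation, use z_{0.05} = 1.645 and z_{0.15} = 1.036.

For two independent groups with equal n: n = 2·((z_{α/2} + z_β) / d)².
z_{α/2} + z_β = 1.645 + 1.036 = 2.681.
n = 2 × (2.681 / 0.38)² = 2 × 7.055² = 2 × 49.78 = 99.6.
Round up to the next whole participant.

n = 100 per group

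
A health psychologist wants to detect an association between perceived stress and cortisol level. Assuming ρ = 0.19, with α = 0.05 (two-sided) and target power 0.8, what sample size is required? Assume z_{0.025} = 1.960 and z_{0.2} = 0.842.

Fisher's z: C = ½·ln((1+r)/(1−r)) = ½·ln(1.4691) = 0.1923.
n = ((z_{α/2} + z_β)/C)² + 3.
(1.960 + 0.842) / 0.1923 = 2.802 / 0.1923 = 14.571.
n = 14.571² + 3 = 212.31 + 3 = 215.3.
Round up.

n = 216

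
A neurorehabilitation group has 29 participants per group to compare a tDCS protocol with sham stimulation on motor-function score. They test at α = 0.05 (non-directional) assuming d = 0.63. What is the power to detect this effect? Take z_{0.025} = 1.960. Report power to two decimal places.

power ≈ 0.67

For two equal groups, power = Φ(d·√(n/2) − z_{α/2}).
d·√(n/2) = 0.63 × √(29/2) = 0.63 × 3.808 = 2.399.
z_β = 2.399 − 1.960 = 0.439.
Power = Φ(0.439) = 0.670.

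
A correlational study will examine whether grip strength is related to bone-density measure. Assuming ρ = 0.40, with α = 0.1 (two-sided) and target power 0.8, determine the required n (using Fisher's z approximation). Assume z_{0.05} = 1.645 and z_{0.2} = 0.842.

n = 38

Fisher's z: C = ½·ln((1+r)/(1−r)) = ½·ln(2.3333) = 0.4236.
n = ((z_{α/2} + z_β)/C)² + 3.
(1.645 + 0.842) / 0.4236 = 2.487 / 0.4236 = 5.871.
n = 5.871² + 3 = 34.47 + 3 = 37.5.
Round up.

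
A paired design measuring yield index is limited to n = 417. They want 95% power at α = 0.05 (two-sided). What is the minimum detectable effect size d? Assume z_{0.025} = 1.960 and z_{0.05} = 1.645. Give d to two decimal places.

For a single sample (or paired design) of n = 417: d_min = (z_{α/2} + z_β)/√n.
z-sum = 1.960 + 1.645 = 3.605.
d_min = 3.605 / √417 = 3.605 / 20.421 = 0.177.

d_min ≈ 0.18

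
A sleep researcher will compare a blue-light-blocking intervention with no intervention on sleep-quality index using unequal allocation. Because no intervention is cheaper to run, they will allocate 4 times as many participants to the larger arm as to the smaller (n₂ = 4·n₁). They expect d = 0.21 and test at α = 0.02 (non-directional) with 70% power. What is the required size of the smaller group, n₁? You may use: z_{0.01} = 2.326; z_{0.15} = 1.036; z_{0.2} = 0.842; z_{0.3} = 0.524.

With allocation ratio k = n₂/n₁ = 4, Var(x̄₁−x̄₂) = σ²(1/n₁ + 1/(k·n₁)) = σ²·(k+1)/(k·n₁).
So n₁ = (1 + 1/k)·((z_{α/2} + z_β)/d)² = 1.250 × (2.850/0.21)².
n₁ = 1.250 × 184.18 = 230.2.
Round up: n₁ = 231, giving n₂ = 4 × 231 = 924.

n₁ = 231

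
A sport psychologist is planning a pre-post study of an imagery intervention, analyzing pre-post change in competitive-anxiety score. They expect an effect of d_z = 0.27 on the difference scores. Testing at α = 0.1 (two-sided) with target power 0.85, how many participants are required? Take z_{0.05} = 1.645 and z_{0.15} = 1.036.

For a paired (one-sample on differences) test: n = ((z_{α/2} + z_β) / d)².
z_{α/2} + z_β = 1.645 + 1.036 = 2.681.
n = (2.681 / 0.27)² = 9.930² = 98.60.
Round up.

n = 99 pairs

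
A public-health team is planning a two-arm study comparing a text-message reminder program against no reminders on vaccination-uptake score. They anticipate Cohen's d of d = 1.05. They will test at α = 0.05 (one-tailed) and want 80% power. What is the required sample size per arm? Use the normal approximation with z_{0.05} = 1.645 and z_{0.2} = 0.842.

n = 12 per group

For two independent groups with equal n: n = 2·((z_{α} + z_β) / d)².
z_{α} + z_β = 1.645 + 0.842 = 2.487.
n = 2 × (2.487 / 1.05)² = 2 × 2.369² = 2 × 5.61 = 11.2.
Round up to the next whole participant.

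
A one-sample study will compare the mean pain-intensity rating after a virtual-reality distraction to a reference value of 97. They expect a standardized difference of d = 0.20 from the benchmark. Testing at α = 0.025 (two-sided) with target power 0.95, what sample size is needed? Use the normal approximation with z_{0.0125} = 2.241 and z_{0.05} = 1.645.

For a one-sample test: n = ((z_{α/2} + z_β) / d)².
z_{α/2} + z_β = 2.241 + 1.645 = 3.886.
n = (3.886 / 0.20)² = 19.430² = 377.52.
Round up.

n = 378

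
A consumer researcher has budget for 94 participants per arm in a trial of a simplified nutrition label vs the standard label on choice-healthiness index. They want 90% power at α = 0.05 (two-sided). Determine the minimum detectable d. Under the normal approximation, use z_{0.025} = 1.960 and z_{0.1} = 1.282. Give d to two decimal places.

For two independent groups of n = 94 each: d_min = (z_{α/2} + z_β)·√(2/n).
z-sum = 1.960 + 1.282 = 3.242.
d_min = 3.242 × √(2/94) = 3.242 × 0.1459 = 0.473.

d_min ≈ 0.47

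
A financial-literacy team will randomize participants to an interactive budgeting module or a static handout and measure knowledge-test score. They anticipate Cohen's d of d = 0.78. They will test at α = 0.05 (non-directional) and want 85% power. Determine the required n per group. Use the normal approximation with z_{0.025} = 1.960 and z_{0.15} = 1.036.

For two independent groups with equal n: n = 2·((z_{α/2} + z_β) / d)².
z_{α/2} + z_β = 1.960 + 1.036 = 2.996.
n = 2 × (2.996 / 0.78)² = 2 × 3.841² = 2 × 14.75 = 29.5.
Round up to the next whole participant.

n = 30 per group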